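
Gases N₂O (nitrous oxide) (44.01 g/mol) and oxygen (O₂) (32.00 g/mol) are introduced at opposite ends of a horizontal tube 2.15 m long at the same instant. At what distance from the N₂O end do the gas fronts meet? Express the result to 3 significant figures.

0.990 m

In equal time, each gas travels a distance ∝ its rate ∝ 1/√M, so d_N₂O/d_O₂ = √(M_O₂/M_N₂O) = √(32.00/44.01) = 0.8527.
With d_N₂O + d_O₂ = 2.15 m, d_O₂ = 2.15/(1 + 0.8527) = 1.160 m.
d_N₂O = 2.15 − 1.160 = 0.990 m.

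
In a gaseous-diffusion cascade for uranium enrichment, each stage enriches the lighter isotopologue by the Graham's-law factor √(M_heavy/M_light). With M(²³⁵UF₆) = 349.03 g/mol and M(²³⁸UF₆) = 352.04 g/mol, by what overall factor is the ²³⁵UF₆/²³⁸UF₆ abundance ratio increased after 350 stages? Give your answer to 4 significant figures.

The single-stage factor is √(M_heavy/M_light), so 350 stages give [√(352.04/349.03)]^350 = (352.04/349.03)^(350/2).
= 1.00862^175 = 4.494.

4.494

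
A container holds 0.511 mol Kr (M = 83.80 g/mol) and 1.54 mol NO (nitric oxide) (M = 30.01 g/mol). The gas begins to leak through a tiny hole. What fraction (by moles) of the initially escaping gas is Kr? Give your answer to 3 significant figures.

0.166

Rate_i ∝ x_i/√M_i (Graham's law weighted by mole fraction), so the effusate composition follows n_i/√M_i.
Mole fraction of Kr in the effusate = (n_Kr/√M_Kr) / (n_Kr/√M_Kr + n_NO/√M_NO)
= (0.511/√83.80) / (0.511/√83.80 + 1.54/√30.01) = 0.05582/(0.05582 + 0.2811) = 0.166.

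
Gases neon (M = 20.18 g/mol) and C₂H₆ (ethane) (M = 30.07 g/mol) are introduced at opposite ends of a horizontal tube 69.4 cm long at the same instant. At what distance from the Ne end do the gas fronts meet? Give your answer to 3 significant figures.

Graham's law gives d_Ne/d_C₂H₆ = rate_Ne/rate_C₂H₆ = √(M_C₂H₆/M_Ne) = √(30.07/20.18) = 1.221.
With d_Ne + d_C₂H₆ = 69.4 cm, d_C₂H₆ = 69.4/(1 + 1.221) = 31.25 cm.
d_Ne = 69.4 − 31.25 = 38.1 cm.

38.1 cm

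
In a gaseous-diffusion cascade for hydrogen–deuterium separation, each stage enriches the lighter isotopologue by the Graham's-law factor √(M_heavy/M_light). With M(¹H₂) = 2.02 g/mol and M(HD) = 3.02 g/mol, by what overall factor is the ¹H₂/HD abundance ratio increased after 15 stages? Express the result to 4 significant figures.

Each stage multiplies the ratio by α = √(3.02/2.02), so after 15 stages the overall factor is α^15 = (3.02/2.02)^(15/2).
= 1.49505^(15/2) = 20.41.

20.41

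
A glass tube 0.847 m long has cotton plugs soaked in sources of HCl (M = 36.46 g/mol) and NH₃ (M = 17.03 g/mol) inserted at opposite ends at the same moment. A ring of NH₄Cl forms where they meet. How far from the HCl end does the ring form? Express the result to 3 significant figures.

Graham's law gives d_HCl/d_NH₃ = rate_HCl/rate_NH₃ = √(M_NH₃/M_HCl) = √(17.03/36.46) = 0.6834.
With d_HCl + d_NH₃ = 0.847 m, d_NH₃ = 0.847/(1 + 0.6834) = 0.5031 m.
d_HCl = 0.847 − 0.5031 = 0.344 m.

0.344 m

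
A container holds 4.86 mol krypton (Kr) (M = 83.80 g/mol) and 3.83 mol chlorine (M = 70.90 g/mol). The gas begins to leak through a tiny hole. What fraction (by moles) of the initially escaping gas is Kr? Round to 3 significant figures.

Effusion rate of each component ∝ n_i/√M_i (partial pressure × 1/√M).
Mole fraction of Kr in the effusate = (n_Kr/√M_Kr) / (n_Kr/√M_Kr + n_Cl₂/√M_Cl₂)
= (4.86/√83.80) / (4.86/√83.80 + 3.83/√70.90) = 0.5309/(0.5309 + 0.4549) = 0.539.

0.539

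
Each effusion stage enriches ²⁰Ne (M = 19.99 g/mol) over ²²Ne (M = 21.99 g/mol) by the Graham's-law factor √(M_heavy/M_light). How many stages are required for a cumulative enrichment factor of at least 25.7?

69

Per stage α = (21.99/19.99)^(1/2) = 1.10005^0.5, giving ln α = 0.04768.
Need α^N ≥ 25.7 ⇒ N ≥ ln(25.7) / ln α = 3.246 / 0.04768 = 68.09.
Minimum whole number of stages: N = 69.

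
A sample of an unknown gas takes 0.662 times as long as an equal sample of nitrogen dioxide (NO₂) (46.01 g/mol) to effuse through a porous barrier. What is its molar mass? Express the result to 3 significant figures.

20.2 g/mol

Using Graham's law: t_X/t_NO₂ = √(M_X/M_NO₂).
0.662 = √(M_X/46.01)
M_X = 46.01 × 0.662² = 46.01 × 0.4382 = 20.2 g/mol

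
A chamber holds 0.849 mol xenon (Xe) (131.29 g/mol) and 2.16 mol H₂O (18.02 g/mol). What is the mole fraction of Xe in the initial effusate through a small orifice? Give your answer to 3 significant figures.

Effusion rate of each component ∝ n_i/√M_i (partial pressure × 1/√M).
So x_Xe in the escaping gas = (n_Xe/√M_Xe) / Σ(n_i/√M_i)
= (0.849/√131.29) / (0.849/√131.29 + 2.16/√18.02) = 0.07410/(0.07410 + 0.5088) = 0.127.

0.127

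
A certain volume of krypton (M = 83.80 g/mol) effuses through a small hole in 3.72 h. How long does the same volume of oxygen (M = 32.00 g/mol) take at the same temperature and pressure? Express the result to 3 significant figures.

2.30 h

From Graham's law, t_O₂/t_Kr = √(M_O₂/M_Kr) = √(32.00/83.80) = √0.3819 = 0.6179.
So the time for O₂ is 3.72 × 0.6179 = 2.30 h.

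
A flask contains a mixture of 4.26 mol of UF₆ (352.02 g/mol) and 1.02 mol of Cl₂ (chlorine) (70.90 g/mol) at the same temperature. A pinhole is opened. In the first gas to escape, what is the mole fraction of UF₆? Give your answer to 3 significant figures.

0.652

Each component's effusion rate ∝ (its partial pressure)·(1/√M) ∝ n_i/√M_i.
Mole fraction of UF₆ in the effusate = (n_UF₆/√M_UF₆) / (n_UF₆/√M_UF₆ + n_Cl₂/√M_Cl₂)
= (4.26/√352.02) / (4.26/√352.02 + 1.02/√70.90) = 0.2271/(0.2271 + 0.1211) = 0.652.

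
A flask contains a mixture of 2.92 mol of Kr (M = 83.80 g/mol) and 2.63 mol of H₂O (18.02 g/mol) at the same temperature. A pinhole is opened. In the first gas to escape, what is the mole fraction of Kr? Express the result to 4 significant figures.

0.3399

The effusion rate of species i is ∝ p_i/√M_i ∝ n_i/√M_i.
So x_Kr in the escaping gas = (n_Kr/√M_Kr) / Σ(n_i/√M_i)
= (2.92/√83.80) / (2.92/√83.80 + 2.63/√18.02) = 0.3190/(0.3190 + 0.6196) = 0.3399.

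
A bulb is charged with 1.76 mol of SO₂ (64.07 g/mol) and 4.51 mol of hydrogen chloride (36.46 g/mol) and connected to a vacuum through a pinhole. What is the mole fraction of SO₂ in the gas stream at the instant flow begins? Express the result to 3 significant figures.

The effusion rate of species i is ∝ p_i/√M_i ∝ n_i/√M_i.
So x_SO₂ in the escaping gas = (n_SO₂/√M_SO₂) / Σ(n_i/√M_i)
= (1.76/√64.07) / (1.76/√64.07 + 4.51/√36.46) = 0.2199/(0.2199 + 0.7469) = 0.227.

0.227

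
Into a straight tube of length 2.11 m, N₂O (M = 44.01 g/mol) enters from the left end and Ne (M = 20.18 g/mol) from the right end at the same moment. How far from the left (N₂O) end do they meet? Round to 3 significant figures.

The fronts meet when d_N₂O + d_Ne = L with d_N₂O/d_Ne = √(M_Ne/M_N₂O) (Graham's law). Here √(M_Ne/M_N₂O) = √(20.18/44.01) = 0.6772.
With d_N₂O + d_Ne = 2.11 m, d_Ne = 2.11/(1 + 0.6772) = 1.258 m.
d_N₂O = 2.11 − 1.258 = 0.852 m.

0.852 m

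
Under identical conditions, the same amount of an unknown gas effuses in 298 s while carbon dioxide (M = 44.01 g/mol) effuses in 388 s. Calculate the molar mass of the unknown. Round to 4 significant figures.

Using Graham's law: t_X/t_CO₂ = √(M_X/M_CO₂).
298/388 = 0.7680 = √(M_X/44.01)
M_X = 44.01 × 0.7680² = 44.01 × 0.5899 = 25.96 g/mol

25.96 g/mol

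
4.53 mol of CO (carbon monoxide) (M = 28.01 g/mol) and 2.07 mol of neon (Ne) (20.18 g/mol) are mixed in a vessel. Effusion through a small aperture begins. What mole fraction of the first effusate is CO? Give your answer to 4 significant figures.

Each component's effusion rate ∝ (its partial pressure)·(1/√M) ∝ n_i/√M_i.
x_CO(eff) = (n_CO/√M_CO) / (n_CO/√M_CO + n_Ne/√M_Ne)
= (4.53/√28.01) / (4.53/√28.01 + 2.07/√20.18) = 0.8559/(0.8559 + 0.4608) = 0.6500.

0.6500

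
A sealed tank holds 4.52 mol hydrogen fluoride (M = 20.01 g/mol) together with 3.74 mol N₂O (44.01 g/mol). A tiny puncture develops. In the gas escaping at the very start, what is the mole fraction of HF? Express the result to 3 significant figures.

0.642

Effusion rate of each component ∝ n_i/√M_i (partial pressure × 1/√M).
So x_HF in the escaping gas = (n_HF/√M_HF) / Σ(n_i/√M_i)
= (4.52/√20.01) / (4.52/√20.01 + 3.74/√44.01) = 1.010/(1.010 + 0.5638) = 0.642.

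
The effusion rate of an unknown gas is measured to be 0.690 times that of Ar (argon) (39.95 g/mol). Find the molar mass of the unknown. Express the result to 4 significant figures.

Graham's law gives rate_X/rate_Ar = √(M_Ar/M_X).
0.690 = √(39.95/M_X)
M_X = 39.95 / 0.690² = 39.95 / 0.4761 = 83.91 g/mol

83.91 g/mol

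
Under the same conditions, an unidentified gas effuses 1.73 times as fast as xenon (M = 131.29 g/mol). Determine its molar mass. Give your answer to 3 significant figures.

Using Graham's law: rate_X/rate_Xe = √(M_Xe/M_X).
1.73 = √(131.29/M_X)
M_X = 131.29 / 1.73² = 131.29 / 2.993 = 43.9 g/mol

43.9 g/mol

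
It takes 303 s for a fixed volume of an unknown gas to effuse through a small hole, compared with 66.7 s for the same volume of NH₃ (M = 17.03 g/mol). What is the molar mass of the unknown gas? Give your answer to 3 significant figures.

351 g/mol

Graham's law gives t_X/t_NH₃ = √(M_X/M_NH₃).
303/66.7 = 4.543 = √(M_X/17.03)
M_X = 17.03 × 4.543² = 17.03 × 20.64 = 351 g/mol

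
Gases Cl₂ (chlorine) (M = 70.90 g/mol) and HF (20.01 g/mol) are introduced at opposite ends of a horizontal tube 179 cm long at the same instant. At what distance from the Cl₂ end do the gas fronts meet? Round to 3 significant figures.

62.1 cm

Distances travelled in equal time are proportional to diffusion rates, so d_Cl₂/d_HF = √(M_HF/M_Cl₂) = √(20.01/70.90) = 0.5313.
With d_Cl₂ + d_HF = 179 cm, d_HF = 179/(1 + 0.5313) = 116.9 cm.
d_Cl₂ = 179 − 116.9 = 62.1 cm.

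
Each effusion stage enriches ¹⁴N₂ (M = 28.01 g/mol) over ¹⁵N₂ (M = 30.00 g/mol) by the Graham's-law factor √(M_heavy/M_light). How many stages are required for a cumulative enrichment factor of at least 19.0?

Single-stage factor α = √(30.00/28.01), so ln α = ½ ln(1.07105) = 0.03432.
Need α^N ≥ 19.0 ⇒ N ≥ ln(19.0) / ln α = 2.944 / 0.03432 = 85.80.
Rounding up, N = 86 stages.

86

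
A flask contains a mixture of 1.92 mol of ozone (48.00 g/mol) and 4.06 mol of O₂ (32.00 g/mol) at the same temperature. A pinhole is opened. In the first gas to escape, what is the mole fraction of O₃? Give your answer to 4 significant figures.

0.2786

Each component's effusion rate ∝ (its partial pressure)·(1/√M) ∝ n_i/√M_i.
x_O₃(eff) = (n_O₃/√M_O₃) / (n_O₃/√M_O₃ + n_O₂/√M_O₂)
= (1.92/√48.00) / (1.92/√48.00 + 4.06/√32.00) = 0.2771/(0.2771 + 0.7177) = 0.2786.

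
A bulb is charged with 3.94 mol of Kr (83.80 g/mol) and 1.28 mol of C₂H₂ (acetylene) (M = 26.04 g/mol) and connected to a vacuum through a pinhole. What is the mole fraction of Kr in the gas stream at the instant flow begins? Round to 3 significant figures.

Each component's effusion rate ∝ (its partial pressure)·(1/√M) ∝ n_i/√M_i.
x_Kr(eff) = (n_Kr/√M_Kr) / (n_Kr/√M_Kr + n_C₂H₂/√M_C₂H₂)
= (3.94/√83.80) / (3.94/√83.80 + 1.28/√26.04) = 0.4304/(0.4304 + 0.2508) = 0.632.

0.632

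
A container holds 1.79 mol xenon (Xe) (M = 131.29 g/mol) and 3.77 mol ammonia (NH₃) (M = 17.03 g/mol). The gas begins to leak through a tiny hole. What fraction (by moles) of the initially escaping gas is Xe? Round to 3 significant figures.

Each component's effusion rate ∝ (its partial pressure)·(1/√M) ∝ n_i/√M_i.
Mole fraction of Xe in the effusate = (n_Xe/√M_Xe) / (n_Xe/√M_Xe + n_NH₃/√M_NH₃)
= (1.79/√131.29) / (1.79/√131.29 + 3.77/√17.03) = 0.1562/(0.1562 + 0.9136) = 0.146.

0.146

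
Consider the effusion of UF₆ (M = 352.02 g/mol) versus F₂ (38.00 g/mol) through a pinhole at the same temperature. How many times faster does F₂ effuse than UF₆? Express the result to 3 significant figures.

By Graham's law, rate_F₂/rate_UF₆ = √(M_UF₆/M_F₂) = √(352.02/38.00) = √9.264 = 3.04.

3.04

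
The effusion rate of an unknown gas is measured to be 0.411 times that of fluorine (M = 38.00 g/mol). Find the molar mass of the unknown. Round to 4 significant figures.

Since effusion rate ∝ 1/√M, rate_X/rate_F₂ = √(M_F₂/M_X).
0.411 = √(38.00/M_X)
M_X = 38.00 / 0.411² = 38.00 / 0.1689 = 225.0 g/mol

225.0 g/mol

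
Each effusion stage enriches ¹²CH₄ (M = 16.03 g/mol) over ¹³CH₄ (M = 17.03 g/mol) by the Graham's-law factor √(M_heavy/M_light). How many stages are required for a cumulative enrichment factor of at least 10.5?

Per stage α = (17.03/16.03)^(1/2) = 1.06238^0.5, giving ln α = 0.03026.
Need α^N ≥ 10.5 ⇒ N ≥ ln(10.5) / ln α = 2.351 / 0.03026 = 77.71.
Minimum whole number of stages: N = 78.

78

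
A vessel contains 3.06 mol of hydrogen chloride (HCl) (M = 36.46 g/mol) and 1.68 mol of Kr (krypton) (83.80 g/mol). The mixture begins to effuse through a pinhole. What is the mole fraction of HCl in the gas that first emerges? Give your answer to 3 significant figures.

Effusion rate of each component ∝ n_i/√M_i (partial pressure × 1/√M).
x_HCl(eff) = (n_HCl/√M_HCl) / (n_HCl/√M_HCl + n_Kr/√M_Kr)
= (3.06/√36.46) / (3.06/√36.46 + 1.68/√83.80) = 0.5068/(0.5068 + 0.1835) = 0.734.

0.734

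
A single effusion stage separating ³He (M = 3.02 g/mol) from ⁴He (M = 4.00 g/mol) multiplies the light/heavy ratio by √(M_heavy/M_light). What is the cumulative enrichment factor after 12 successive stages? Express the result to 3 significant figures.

Overall factor = α^12 with α = √(4.00/3.02), i.e. (4.00/3.02)^(12/2).
= 1.32450^6 = 5.40.

5.40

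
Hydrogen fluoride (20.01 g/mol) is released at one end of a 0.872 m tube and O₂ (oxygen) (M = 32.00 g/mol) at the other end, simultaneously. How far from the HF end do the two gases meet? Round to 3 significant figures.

0.487 m

Distances travelled in equal time are proportional to diffusion rates, so d_HF/d_O₂ = √(M_O₂/M_HF) = √(32.00/20.01) = 1.265.
With d_HF + d_O₂ = 0.872 m, d_O₂ = 0.872/(1 + 1.265) = 0.3851 m.
d_HF = 0.872 − 0.3851 = 0.487 m.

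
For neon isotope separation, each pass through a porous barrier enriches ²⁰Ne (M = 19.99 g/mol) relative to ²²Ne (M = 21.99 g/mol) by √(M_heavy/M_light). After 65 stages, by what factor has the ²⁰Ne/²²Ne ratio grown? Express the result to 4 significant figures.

22.18

After 65 stages the ratio has grown by (√(21.99/19.99))^65 = (21.99/19.99)^(65/2).
= 1.10005^(65/2) = 22.18.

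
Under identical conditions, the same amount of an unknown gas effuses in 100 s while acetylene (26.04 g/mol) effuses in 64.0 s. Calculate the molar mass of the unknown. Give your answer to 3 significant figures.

63.6 g/mol

Using Graham's law: t_X/t_C₂H₂ = √(M_X/M_C₂H₂).
100/64.0 = 1.562 = √(M_X/26.04)
M_X = 26.04 × 1.562² = 26.04 × 2.441 = 63.6 g/mol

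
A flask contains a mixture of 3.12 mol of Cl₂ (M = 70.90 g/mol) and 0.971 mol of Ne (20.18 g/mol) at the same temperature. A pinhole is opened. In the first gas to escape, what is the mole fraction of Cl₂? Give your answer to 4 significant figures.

Rate_i ∝ x_i/√M_i (Graham's law weighted by mole fraction), so the effusate composition follows n_i/√M_i.
Mole fraction of Cl₂ in the effusate = (n_Cl₂/√M_Cl₂) / (n_Cl₂/√M_Cl₂ + n_Ne/√M_Ne)
= (3.12/√70.90) / (3.12/√70.90 + 0.971/√20.18) = 0.3705/(0.3705 + 0.2162) = 0.6316.

0.6316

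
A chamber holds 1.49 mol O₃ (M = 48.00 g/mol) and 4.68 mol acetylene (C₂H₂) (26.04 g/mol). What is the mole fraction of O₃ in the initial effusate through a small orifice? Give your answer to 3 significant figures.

Effusion rate of each component ∝ n_i/√M_i (partial pressure × 1/√M).
x_O₃(eff) = (n_O₃/√M_O₃) / (n_O₃/√M_O₃ + n_C₂H₂/√M_C₂H₂)
= (1.49/√48.00) / (1.49/√48.00 + 4.68/√26.04) = 0.2151/(0.2151 + 0.9171) = 0.190.

0.190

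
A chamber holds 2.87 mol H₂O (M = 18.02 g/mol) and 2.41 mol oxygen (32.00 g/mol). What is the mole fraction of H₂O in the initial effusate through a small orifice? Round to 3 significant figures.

0.613

The effusion rate of species i is ∝ p_i/√M_i ∝ n_i/√M_i.
x_H₂O(eff) = (n_H₂O/√M_H₂O) / (n_H₂O/√M_H₂O + n_O₂/√M_O₂)
= (2.87/√18.02) / (2.87/√18.02 + 2.41/√32.00) = 0.6761/(0.6761 + 0.4260) = 0.613.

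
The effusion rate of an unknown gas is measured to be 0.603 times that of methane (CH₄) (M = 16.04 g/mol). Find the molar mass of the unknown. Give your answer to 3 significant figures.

44.1 g/mol

Since effusion rate ∝ 1/√M, rate_X/rate_CH₄ = √(M_CH₄/M_X).
0.603 = √(16.04/M_X)
M_X = 16.04 / 0.603² = 16.04 / 0.3636 = 44.1 g/mol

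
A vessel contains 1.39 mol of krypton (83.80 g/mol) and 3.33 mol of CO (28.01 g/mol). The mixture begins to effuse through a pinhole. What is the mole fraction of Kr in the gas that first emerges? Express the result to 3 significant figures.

The effusion rate of species i is ∝ p_i/√M_i ∝ n_i/√M_i.
Mole fraction of Kr in the effusate = (n_Kr/√M_Kr) / (n_Kr/√M_Kr + n_CO/√M_CO)
= (1.39/√83.80) / (1.39/√83.80 + 3.33/√28.01) = 0.1518/(0.1518 + 0.6292) = 0.194.

0.194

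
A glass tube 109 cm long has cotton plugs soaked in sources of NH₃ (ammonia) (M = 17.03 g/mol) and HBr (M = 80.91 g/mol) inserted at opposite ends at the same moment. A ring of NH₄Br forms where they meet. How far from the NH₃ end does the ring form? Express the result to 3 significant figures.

74.7 cm

In equal time, each gas travels a distance ∝ its rate ∝ 1/√M, so d_NH₃/d_HBr = √(M_HBr/M_NH₃) = √(80.91/17.03) = 2.180.
With d_NH₃ + d_HBr = 109 cm, d_HBr = 109/(1 + 2.180) = 34.28 cm.
d_NH₃ = 109 − 34.28 = 74.7 cm.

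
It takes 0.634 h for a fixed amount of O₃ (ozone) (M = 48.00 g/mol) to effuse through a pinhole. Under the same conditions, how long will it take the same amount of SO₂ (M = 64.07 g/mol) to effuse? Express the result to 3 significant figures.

0.732 h

By Graham's law, t_SO₂/t_O₃ = √(M_SO₂/M_O₃) = √(64.07/48.00) = √1.335 = 1.155.
So the time for SO₂ is 0.634 × 1.155 = 0.732 h.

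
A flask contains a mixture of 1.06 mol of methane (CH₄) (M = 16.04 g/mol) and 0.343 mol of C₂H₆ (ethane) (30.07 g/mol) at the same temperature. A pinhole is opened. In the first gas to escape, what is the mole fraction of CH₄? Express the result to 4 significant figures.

0.8088

Each component's effusion rate ∝ (its partial pressure)·(1/√M) ∝ n_i/√M_i.
So x_CH₄ in the escaping gas = (n_CH₄/√M_CH₄) / Σ(n_i/√M_i)
= (1.06/√16.04) / (1.06/√16.04 + 0.343/√30.07) = 0.2647/(0.2647 + 0.06255) = 0.8088.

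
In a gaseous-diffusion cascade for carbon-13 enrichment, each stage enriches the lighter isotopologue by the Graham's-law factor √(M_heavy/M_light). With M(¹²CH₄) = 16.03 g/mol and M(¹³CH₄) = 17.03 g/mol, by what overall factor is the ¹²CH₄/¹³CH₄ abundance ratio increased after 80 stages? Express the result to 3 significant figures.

Overall factor = α^80 with α = √(17.03/16.03), i.e. (17.03/16.03)^(80/2).
= 1.06238^40 = 11.3.

11.3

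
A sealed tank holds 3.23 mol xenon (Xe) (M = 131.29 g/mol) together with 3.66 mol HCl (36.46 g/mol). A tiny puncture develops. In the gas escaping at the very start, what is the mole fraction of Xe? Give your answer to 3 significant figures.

0.317

The effusion rate of species i is ∝ p_i/√M_i ∝ n_i/√M_i.
x_Xe(eff) = (n_Xe/√M_Xe) / (n_Xe/√M_Xe + n_HCl/√M_HCl)
= (3.23/√131.29) / (3.23/√131.29 + 3.66/√36.46) = 0.2819/(0.2819 + 0.6061) = 0.317.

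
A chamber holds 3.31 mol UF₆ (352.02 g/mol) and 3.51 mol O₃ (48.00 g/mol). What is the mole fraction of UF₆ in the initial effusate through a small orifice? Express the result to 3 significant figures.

Each component's effusion rate ∝ (its partial pressure)·(1/√M) ∝ n_i/√M_i.
x_UF₆(eff) = (n_UF₆/√M_UF₆) / (n_UF₆/√M_UF₆ + n_O₃/√M_O₃)
= (3.31/√352.02) / (3.31/√352.02 + 3.51/√48.00) = 0.1764/(0.1764 + 0.5066) = 0.258.

0.258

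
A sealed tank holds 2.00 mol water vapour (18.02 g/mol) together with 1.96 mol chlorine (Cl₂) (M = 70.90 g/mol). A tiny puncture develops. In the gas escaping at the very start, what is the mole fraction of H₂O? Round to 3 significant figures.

0.669

Each component's effusion rate ∝ (its partial pressure)·(1/√M) ∝ n_i/√M_i.
Mole fraction of H₂O in the effusate = (n_H₂O/√M_H₂O) / (n_H₂O/√M_H₂O + n_Cl₂/√M_Cl₂)
= (2.00/√18.02) / (2.00/√18.02 + 1.96/√70.90) = 0.4711/(0.4711 + 0.2328) = 0.669.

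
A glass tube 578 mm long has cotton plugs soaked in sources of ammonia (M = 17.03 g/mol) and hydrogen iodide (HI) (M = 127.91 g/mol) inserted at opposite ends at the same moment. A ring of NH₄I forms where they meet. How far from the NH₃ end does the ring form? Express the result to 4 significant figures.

423.5 mm

Graham's law gives d_NH₃/d_HI = rate_NH₃/rate_HI = √(M_HI/M_NH₃) = √(127.91/17.03) = 2.741.
With d_NH₃ + d_HI = 578 mm, d_HI = 578/(1 + 2.741) = 154.5 mm.
d_NH₃ = 578 − 154.5 = 423.5 mm.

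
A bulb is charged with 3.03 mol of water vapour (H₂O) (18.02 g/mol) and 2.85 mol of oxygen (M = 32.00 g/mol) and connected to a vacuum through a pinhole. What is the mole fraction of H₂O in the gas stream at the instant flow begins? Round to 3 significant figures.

0.586

Each component's effusion rate ∝ (its partial pressure)·(1/√M) ∝ n_i/√M_i.
So x_H₂O in the escaping gas = (n_H₂O/√M_H₂O) / Σ(n_i/√M_i)
= (3.03/√18.02) / (3.03/√18.02 + 2.85/√32.00) = 0.7138/(0.7138 + 0.5038) = 0.586.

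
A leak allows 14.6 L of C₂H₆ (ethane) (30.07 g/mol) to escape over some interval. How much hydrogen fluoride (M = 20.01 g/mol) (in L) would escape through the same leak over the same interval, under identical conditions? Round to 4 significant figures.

17.90 L

Using Graham's law: rate_HF/rate_C₂H₆ = √(M_C₂H₆/M_HF) = √(30.07/20.01) = √1.503 = 1.226.
So the volume for HF is 14.6 × 1.226 = 17.90 L.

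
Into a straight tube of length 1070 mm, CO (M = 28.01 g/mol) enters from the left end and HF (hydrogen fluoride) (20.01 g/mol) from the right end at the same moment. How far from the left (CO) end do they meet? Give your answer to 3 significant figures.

Distances travelled in equal time are proportional to diffusion rates, so d_CO/d_HF = √(M_HF/M_CO) = √(20.01/28.01) = 0.8452.
With d_CO + d_HF = 1070 mm, d_HF = 1070/(1 + 0.8452) = 579.9 mm.
d_CO = 1070 − 579.9 = 490 mm.

490 mm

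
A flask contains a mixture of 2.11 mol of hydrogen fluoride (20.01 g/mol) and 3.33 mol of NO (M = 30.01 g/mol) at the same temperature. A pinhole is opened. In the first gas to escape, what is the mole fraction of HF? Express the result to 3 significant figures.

The effusion rate of species i is ∝ p_i/√M_i ∝ n_i/√M_i.
So x_HF in the escaping gas = (n_HF/√M_HF) / Σ(n_i/√M_i)
= (2.11/√20.01) / (2.11/√20.01 + 3.33/√30.01) = 0.4717/(0.4717 + 0.6079) = 0.437.

0.437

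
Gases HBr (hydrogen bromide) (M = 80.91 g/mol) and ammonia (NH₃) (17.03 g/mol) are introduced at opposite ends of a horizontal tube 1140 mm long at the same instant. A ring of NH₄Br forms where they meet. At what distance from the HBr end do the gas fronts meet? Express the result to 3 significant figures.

359 mm

Graham's law gives d_HBr/d_NH₃ = rate_HBr/rate_NH₃ = √(M_NH₃/M_HBr) = √(17.03/80.91) = 0.4588.
With d_HBr + d_NH₃ = 1140 mm, d_NH₃ = 1140/(1 + 0.4588) = 781.5 mm.
d_HBr = 1140 − 781.5 = 359 mm.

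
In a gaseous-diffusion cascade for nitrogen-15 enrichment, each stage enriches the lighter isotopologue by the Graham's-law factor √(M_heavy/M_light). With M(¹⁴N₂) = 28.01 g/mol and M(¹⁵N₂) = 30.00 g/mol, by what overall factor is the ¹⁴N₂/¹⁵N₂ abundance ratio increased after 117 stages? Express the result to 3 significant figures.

55.4

The single-stage factor is √(M_heavy/M_light), so 117 stages give [√(30.00/28.01)]^117 = (30.00/28.01)^(117/2).
= 1.07105^(117/2) = 55.4.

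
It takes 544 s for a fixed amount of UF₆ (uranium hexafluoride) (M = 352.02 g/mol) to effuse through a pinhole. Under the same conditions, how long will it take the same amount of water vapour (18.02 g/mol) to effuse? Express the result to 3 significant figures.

Since effusion rate ∝ 1/√M, t_H₂O/t_UF₆ = √(M_H₂O/M_UF₆) = √(18.02/352.02) = √0.05119 = 0.2263.
So the time for H₂O is 544 × 0.2263 = 123 s.

123 s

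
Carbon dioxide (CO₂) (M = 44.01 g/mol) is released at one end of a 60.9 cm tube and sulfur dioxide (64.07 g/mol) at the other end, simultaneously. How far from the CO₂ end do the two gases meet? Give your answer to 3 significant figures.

33.3 cm

Graham's law gives d_CO₂/d_SO₂ = rate_CO₂/rate_SO₂ = √(M_SO₂/M_CO₂) = √(64.07/44.01) = 1.207.
With d_CO₂ + d_SO₂ = 60.9 cm, d_SO₂ = 60.9/(1 + 1.207) = 27.60 cm.
d_CO₂ = 60.9 − 27.60 = 33.3 cm.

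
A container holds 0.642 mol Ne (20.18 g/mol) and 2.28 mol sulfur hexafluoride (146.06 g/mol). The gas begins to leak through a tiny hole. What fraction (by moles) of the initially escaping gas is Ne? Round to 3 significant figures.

Rate_i ∝ x_i/√M_i (Graham's law weighted by mole fraction), so the effusate composition follows n_i/√M_i.
So x_Ne in the escaping gas = (n_Ne/√M_Ne) / Σ(n_i/√M_i)
= (0.642/√20.18) / (0.642/√20.18 + 2.28/√146.06) = 0.1429/(0.1429 + 0.1887) = 0.431.

0.431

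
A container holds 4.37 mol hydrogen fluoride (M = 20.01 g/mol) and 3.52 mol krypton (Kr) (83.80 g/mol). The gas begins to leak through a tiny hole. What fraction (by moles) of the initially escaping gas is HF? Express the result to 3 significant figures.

0.718

The effusion rate of species i is ∝ p_i/√M_i ∝ n_i/√M_i.
So x_HF in the escaping gas = (n_HF/√M_HF) / Σ(n_i/√M_i)
= (4.37/√20.01) / (4.37/√20.01 + 3.52/√83.80) = 0.9769/(0.9769 + 0.3845) = 0.718.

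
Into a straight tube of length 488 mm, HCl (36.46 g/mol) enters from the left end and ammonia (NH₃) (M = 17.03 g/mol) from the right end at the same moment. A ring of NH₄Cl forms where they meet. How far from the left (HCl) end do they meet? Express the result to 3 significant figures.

In equal time, each gas travels a distance ∝ its rate ∝ 1/√M, so d_HCl/d_NH₃ = √(M_NH₃/M_HCl) = √(17.03/36.46) = 0.6834.
With d_HCl + d_NH₃ = 488 mm, d_NH₃ = 488/(1 + 0.6834) = 289.9 mm.
d_HCl = 488 − 289.9 = 198 mm.

198 mm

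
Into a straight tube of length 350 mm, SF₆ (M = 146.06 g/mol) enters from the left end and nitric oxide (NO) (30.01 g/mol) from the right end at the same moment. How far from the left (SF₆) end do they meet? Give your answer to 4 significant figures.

109.2 mm

Graham's law gives d_SF₆/d_NO = rate_SF₆/rate_NO = √(M_NO/M_SF₆) = √(30.01/146.06) = 0.4533.
With d_SF₆ + d_NO = 350 mm, d_NO = 350/(1 + 0.4533) = 240.8 mm.
d_SF₆ = 350 − 240.8 = 109.2 mm.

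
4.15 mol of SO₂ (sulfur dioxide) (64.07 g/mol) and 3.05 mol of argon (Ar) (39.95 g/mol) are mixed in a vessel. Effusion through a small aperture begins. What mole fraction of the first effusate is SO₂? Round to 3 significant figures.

0.518

Each component's effusion rate ∝ (its partial pressure)·(1/√M) ∝ n_i/√M_i.
x_SO₂(eff) = (n_SO₂/√M_SO₂) / (n_SO₂/√M_SO₂ + n_Ar/√M_Ar)
= (4.15/√64.07) / (4.15/√64.07 + 3.05/√39.95) = 0.5185/(0.5185 + 0.4825) = 0.518.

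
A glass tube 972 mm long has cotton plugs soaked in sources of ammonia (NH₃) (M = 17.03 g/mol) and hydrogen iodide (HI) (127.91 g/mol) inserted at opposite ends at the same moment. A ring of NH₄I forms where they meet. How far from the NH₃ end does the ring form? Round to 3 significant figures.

712 mm

Distances travelled in equal time are proportional to diffusion rates, so d_NH₃/d_HI = √(M_HI/M_NH₃) = √(127.91/17.03) = 2.741.
With d_NH₃ + d_HI = 972 mm, d_HI = 972/(1 + 2.741) = 259.9 mm.
d_NH₃ = 972 − 259.9 = 712 mm.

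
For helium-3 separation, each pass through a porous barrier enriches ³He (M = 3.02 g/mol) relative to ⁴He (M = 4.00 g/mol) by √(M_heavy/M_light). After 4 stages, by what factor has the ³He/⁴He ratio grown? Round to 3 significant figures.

The single-stage factor is √(M_heavy/M_light), so 4 stages give [√(4.00/3.02)]^4 = (4.00/3.02)^(4/2).
= 1.32450^2 = 1.75.

1.75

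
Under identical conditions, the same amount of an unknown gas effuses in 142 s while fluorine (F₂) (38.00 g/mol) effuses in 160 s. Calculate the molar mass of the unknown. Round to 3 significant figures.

29.9 g/mol

Since effusion rate ∝ 1/√M, t_X/t_F₂ = √(M_X/M_F₂).
142/160 = 0.8875 = √(M_X/38.00)
M_X = 38.00 × 0.8875² = 38.00 × 0.7877 = 29.9 g/mol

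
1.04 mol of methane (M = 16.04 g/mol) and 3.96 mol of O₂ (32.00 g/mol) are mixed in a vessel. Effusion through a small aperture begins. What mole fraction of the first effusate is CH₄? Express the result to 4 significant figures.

0.2706

Rate_i ∝ x_i/√M_i (Graham's law weighted by mole fraction), so the effusate composition follows n_i/√M_i.
So x_CH₄ in the escaping gas = (n_CH₄/√M_CH₄) / Σ(n_i/√M_i)
= (1.04/√16.04) / (1.04/√16.04 + 3.96/√32.00) = 0.2597/(0.2597 + 0.7000) = 0.2706.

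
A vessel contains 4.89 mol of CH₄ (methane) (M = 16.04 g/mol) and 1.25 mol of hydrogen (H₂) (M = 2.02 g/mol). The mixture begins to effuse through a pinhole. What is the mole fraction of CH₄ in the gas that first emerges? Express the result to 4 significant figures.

0.5813

Each component's effusion rate ∝ (its partial pressure)·(1/√M) ∝ n_i/√M_i.
x_CH₄(eff) = (n_CH₄/√M_CH₄) / (n_CH₄/√M_CH₄ + n_H₂/√M_H₂)
= (4.89/√16.04) / (4.89/√16.04 + 1.25/√2.02) = 1.221/(1.221 + 0.8795) = 0.5813.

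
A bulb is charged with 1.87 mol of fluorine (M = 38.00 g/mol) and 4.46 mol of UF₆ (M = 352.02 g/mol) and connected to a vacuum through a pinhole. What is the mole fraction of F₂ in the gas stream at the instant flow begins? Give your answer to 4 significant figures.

Effusion rate of each component ∝ n_i/√M_i (partial pressure × 1/√M).
x_F₂(eff) = (n_F₂/√M_F₂) / (n_F₂/√M_F₂ + n_UF₆/√M_UF₆)
= (1.87/√38.00) / (1.87/√38.00 + 4.46/√352.02) = 0.3034/(0.3034 + 0.2377) = 0.5607.

0.5607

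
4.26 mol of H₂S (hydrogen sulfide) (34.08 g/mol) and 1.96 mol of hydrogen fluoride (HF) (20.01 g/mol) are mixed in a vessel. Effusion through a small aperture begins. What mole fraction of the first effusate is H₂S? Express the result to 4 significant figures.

Effusion rate of each component ∝ n_i/√M_i (partial pressure × 1/√M).
x_H₂S(eff) = (n_H₂S/√M_H₂S) / (n_H₂S/√M_H₂S + n_HF/√M_HF)
= (4.26/√34.08) / (4.26/√34.08 + 1.96/√20.01) = 0.7297/(0.7297 + 0.4382) = 0.6248.

0.6248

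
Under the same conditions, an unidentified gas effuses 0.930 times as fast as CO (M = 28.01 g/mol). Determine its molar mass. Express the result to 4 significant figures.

From Graham's law, rate_X/rate_CO = √(M_CO/M_X).
0.930 = √(28.01/M_X)
M_X = 28.01 / 0.930² = 28.01 / 0.8649 = 32.39 g/mol

32.39 g/mol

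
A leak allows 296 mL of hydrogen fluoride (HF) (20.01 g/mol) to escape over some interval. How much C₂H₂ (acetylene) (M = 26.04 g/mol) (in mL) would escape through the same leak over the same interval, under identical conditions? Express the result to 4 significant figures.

259.5 mL

Using Graham's law: rate_C₂H₂/rate_HF = √(M_HF/M_C₂H₂) = √(20.01/26.04) = √0.7684 = 0.8766.
So the volume for C₂H₂ is 296 × 0.8766 = 259.5 mL.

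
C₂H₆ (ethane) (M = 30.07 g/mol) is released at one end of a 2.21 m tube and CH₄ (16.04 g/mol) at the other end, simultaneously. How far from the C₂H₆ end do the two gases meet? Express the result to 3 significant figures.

0.933 m

The fronts meet when d_C₂H₆ + d_CH₄ = L with d_C₂H₆/d_CH₄ = √(M_CH₄/M_C₂H₆) (Graham's law). Here √(M_CH₄/M_C₂H₆) = √(16.04/30.07) = 0.7304.
With d_C₂H₆ + d_CH₄ = 2.21 m, d_CH₄ = 2.21/(1 + 0.7304) = 1.277 m.
d_C₂H₆ = 2.21 − 1.277 = 0.933 m.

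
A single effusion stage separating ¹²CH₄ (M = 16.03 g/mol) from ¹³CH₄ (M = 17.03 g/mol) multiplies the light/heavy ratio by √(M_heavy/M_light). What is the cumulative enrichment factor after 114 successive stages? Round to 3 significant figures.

The single-stage factor is √(M_heavy/M_light), so 114 stages give [√(17.03/16.03)]^114 = (17.03/16.03)^(114/2).
= 1.06238^57 = 31.5.

31.5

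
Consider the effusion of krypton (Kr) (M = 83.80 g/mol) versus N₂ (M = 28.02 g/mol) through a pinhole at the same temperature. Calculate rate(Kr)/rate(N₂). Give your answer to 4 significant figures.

0.5782

From Graham's law, rate_Kr/rate_N₂ = √(M_N₂/M_Kr) = √(28.02/83.80) = √0.3344 = 0.5782.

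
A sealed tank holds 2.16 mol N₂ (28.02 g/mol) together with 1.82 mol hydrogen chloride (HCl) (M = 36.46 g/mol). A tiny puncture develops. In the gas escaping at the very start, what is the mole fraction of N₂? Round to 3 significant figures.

0.575

Effusion rate of each component ∝ n_i/√M_i (partial pressure × 1/√M).
x_N₂(eff) = (n_N₂/√M_N₂) / (n_N₂/√M_N₂ + n_HCl/√M_HCl)
= (2.16/√28.02) / (2.16/√28.02 + 1.82/√36.46) = 0.4081/(0.4081 + 0.3014) = 0.575.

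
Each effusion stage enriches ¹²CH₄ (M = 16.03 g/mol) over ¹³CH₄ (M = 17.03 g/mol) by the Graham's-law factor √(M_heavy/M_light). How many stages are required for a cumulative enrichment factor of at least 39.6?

122

With α = √(17.03/16.03) per stage, ln α = ½ ln(1.06238) = 0.03026.
Need α^N ≥ 39.6 ⇒ N ≥ ln(39.6) / ln α = 3.679 / 0.03026 = 121.58.
So at least 122 stages are needed.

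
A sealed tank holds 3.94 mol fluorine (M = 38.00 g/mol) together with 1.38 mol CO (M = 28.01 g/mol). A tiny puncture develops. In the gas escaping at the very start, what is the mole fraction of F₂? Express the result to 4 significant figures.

The effusion rate of species i is ∝ p_i/√M_i ∝ n_i/√M_i.
x_F₂(eff) = (n_F₂/√M_F₂) / (n_F₂/√M_F₂ + n_CO/√M_CO)
= (3.94/√38.00) / (3.94/√38.00 + 1.38/√28.01) = 0.6392/(0.6392 + 0.2607) = 0.7102.

0.7102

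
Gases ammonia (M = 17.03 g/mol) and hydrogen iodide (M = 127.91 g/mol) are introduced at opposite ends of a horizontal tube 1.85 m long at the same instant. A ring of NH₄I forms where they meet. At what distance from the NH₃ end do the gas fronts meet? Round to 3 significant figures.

Graham's law gives d_NH₃/d_HI = rate_NH₃/rate_HI = √(M_HI/M_NH₃) = √(127.91/17.03) = 2.741.
With d_NH₃ + d_HI = 1.85 m, d_HI = 1.85/(1 + 2.741) = 0.4946 m.
d_NH₃ = 1.85 − 0.4946 = 1.36 m.

1.36 m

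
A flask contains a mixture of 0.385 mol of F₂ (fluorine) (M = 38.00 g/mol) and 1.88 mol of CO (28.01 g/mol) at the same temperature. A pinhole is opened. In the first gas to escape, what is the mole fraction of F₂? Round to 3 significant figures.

Effusion rate of each component ∝ n_i/√M_i (partial pressure × 1/√M).
Mole fraction of F₂ in the effusate = (n_F₂/√M_F₂) / (n_F₂/√M_F₂ + n_CO/√M_CO)
= (0.385/√38.00) / (0.385/√38.00 + 1.88/√28.01) = 0.06246/(0.06246 + 0.3552) = 0.150.

0.150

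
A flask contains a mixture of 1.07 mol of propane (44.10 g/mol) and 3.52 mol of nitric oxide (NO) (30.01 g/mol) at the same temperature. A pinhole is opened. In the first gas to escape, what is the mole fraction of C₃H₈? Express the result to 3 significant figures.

0.200

Rate_i ∝ x_i/√M_i (Graham's law weighted by mole fraction), so the effusate composition follows n_i/√M_i.
So x_C₃H₈ in the escaping gas = (n_C₃H₈/√M_C₃H₈) / Σ(n_i/√M_i)
= (1.07/√44.10) / (1.07/√44.10 + 3.52/√30.01) = 0.1611/(0.1611 + 0.6426) = 0.200.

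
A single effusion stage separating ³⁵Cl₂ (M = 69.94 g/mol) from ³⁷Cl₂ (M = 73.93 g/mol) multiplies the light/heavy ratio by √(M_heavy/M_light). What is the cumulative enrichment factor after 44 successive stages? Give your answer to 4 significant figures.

The single-stage factor is √(M_heavy/M_light), so 44 stages give [√(73.93/69.94)]^44 = (73.93/69.94)^(44/2).
= 1.05705^22 = 3.389.

3.389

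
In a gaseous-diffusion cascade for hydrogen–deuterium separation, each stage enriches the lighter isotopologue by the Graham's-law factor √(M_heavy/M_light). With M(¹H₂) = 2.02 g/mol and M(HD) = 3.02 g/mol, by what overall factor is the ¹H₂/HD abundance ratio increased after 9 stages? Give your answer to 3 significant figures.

Overall factor = α^9 with α = √(3.02/2.02), i.e. (3.02/2.02)^(9/2).
= 1.49505^(9/2) = 6.11.

6.11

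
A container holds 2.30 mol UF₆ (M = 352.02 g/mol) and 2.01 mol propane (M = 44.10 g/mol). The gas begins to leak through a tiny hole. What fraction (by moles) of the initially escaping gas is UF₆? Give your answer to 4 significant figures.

Each component's effusion rate ∝ (its partial pressure)·(1/√M) ∝ n_i/√M_i.
Mole fraction of UF₆ in the effusate = (n_UF₆/√M_UF₆) / (n_UF₆/√M_UF₆ + n_C₃H₈/√M_C₃H₈)
= (2.30/√352.02) / (2.30/√352.02 + 2.01/√44.10) = 0.1226/(0.1226 + 0.3027) = 0.2883.

0.2883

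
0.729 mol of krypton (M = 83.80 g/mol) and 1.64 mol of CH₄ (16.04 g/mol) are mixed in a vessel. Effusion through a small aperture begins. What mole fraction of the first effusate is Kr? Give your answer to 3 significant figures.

Effusion rate of each component ∝ n_i/√M_i (partial pressure × 1/√M).
Mole fraction of Kr in the effusate = (n_Kr/√M_Kr) / (n_Kr/√M_Kr + n_CH₄/√M_CH₄)
= (0.729/√83.80) / (0.729/√83.80 + 1.64/√16.04) = 0.07964/(0.07964 + 0.4095) = 0.163.

0.163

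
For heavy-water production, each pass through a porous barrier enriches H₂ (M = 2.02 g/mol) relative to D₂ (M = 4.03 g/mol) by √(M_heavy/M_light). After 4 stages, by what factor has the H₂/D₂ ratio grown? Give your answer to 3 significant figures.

Overall factor = α^4 with α = √(4.03/2.02), i.e. (4.03/2.02)^(4/2).
= 1.99505^2 = 3.98.

3.98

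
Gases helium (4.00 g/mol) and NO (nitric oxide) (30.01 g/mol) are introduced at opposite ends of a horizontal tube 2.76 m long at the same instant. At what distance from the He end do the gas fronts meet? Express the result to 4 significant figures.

2.022 m

The fronts meet when d_He + d_NO = L with d_He/d_NO = √(M_NO/M_He) (Graham's law). Here √(M_NO/M_He) = √(30.01/4.00) = 2.739.
With d_He + d_NO = 2.76 m, d_NO = 2.76/(1 + 2.739) = 0.7382 m.
d_He = 2.76 − 0.7382 = 2.022 m.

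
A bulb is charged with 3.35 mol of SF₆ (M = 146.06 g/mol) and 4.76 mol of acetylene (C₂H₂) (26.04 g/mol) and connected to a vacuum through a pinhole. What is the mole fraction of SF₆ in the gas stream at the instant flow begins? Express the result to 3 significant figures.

0.229

Rate_i ∝ x_i/√M_i (Graham's law weighted by mole fraction), so the effusate composition follows n_i/√M_i.
Mole fraction of SF₆ in the effusate = (n_SF₆/√M_SF₆) / (n_SF₆/√M_SF₆ + n_C₂H₂/√M_C₂H₂)
= (3.35/√146.06) / (3.35/√146.06 + 4.76/√26.04) = 0.2772/(0.2772 + 0.9328) = 0.229.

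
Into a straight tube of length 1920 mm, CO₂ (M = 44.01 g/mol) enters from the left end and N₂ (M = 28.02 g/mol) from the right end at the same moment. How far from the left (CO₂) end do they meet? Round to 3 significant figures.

Graham's law gives d_CO₂/d_N₂ = rate_CO₂/rate_N₂ = √(M_N₂/M_CO₂) = √(28.02/44.01) = 0.7979.
With d_CO₂ + d_N₂ = 1920 mm, d_N₂ = 1920/(1 + 0.7979) = 1068 mm.
d_CO₂ = 1920 − 1068 = 852 mm.

852 mm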